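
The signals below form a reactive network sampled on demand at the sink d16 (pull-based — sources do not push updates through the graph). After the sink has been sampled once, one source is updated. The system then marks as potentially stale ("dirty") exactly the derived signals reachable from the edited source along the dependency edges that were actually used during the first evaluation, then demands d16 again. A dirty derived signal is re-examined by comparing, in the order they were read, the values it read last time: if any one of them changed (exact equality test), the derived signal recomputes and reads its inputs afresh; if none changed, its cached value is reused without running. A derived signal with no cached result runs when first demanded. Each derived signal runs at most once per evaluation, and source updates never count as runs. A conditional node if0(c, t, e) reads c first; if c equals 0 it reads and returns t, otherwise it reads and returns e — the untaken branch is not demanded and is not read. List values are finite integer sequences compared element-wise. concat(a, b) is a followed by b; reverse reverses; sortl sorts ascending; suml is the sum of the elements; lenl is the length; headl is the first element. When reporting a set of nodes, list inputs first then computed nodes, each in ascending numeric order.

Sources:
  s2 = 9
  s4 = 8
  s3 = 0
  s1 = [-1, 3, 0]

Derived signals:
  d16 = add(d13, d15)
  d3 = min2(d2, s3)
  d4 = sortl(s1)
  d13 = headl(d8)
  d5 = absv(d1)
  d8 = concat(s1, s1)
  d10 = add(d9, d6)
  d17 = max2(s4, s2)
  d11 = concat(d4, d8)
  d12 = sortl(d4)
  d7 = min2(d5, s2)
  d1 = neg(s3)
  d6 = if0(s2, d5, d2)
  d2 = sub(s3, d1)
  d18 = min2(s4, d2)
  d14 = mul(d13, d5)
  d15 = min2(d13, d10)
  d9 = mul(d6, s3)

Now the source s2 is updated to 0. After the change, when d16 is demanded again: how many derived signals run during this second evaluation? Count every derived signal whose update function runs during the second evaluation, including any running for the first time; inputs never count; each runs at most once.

Initial pass — values computed on the first demand:
  d1 = neg(0) = 0
  d2 = sub(0, 0) = 0
  d6 = if0(s2=9 -> else branch d2) = 0
  d8 = concat([-1, 3, 0], [-1, 3, 0]) = [-1, 3, 0, -1, 3, 0]
  d9 = mul(0, 0) = 0
  d10 = add(0, 0) = 0
  d13 = headl([-1, 3, 0, -1, 3, 0]) = -1
  d15 = min2(-1, 0) = -1
  d16 = add(-1, -1) = -2

Second demand — change propagation:
  d5: newly demanded (no cache) — executes and yields 0.
  d6: re-runs because s2 9->0; new result 0 (unchanged).
  d9: re-examined; everything it read last time is the same (d6 unchanged, s3 unchanged) — cache 0 kept, no run.
  d10: re-examined; everything it read last time is the same (d9 unchanged, d6 unchanged) — cache 0 kept, no run.
  d15: re-examined; everything it read last time is the same (d13 unchanged, d10 unchanged) — cache -1 kept, no run.
  d16: re-examined; everything it read last time is the same (d13 unchanged, d15 unchanged) — cache -2 kept, no run.

The important point: the flipped condition pulls in fresh nodes; d5 runs for the first time.

Run set: d5, d6 (2 run).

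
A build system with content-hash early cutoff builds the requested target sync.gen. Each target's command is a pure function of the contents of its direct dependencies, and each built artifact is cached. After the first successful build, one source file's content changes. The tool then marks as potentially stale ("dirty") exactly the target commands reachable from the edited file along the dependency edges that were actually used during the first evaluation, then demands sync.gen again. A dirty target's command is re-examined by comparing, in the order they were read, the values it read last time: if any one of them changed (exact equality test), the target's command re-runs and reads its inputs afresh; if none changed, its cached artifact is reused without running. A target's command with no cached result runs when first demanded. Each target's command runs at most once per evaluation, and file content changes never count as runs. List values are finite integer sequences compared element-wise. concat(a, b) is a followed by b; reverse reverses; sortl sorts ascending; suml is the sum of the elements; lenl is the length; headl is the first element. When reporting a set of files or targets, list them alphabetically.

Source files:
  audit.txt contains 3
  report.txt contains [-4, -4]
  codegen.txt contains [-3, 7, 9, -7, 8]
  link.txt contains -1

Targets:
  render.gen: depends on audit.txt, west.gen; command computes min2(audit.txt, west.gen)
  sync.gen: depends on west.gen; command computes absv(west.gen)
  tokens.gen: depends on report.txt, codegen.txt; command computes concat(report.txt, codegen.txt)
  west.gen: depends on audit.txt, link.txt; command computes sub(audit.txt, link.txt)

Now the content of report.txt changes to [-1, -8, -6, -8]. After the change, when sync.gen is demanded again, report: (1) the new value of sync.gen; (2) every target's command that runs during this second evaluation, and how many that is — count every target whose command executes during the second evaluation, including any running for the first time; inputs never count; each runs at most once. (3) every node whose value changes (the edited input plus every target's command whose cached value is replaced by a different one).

New value of sync.gen: 4.
Target commands that run: none — 0 in total.
Values that change: report.txt.
Key observation: report.txt is never demanded by the output, so the edit triggers no recomputation at all.

First evaluation (everything demanded from the output):
  west.gen = sub(3, -1) = 4
  sync.gen = absv(4) = 4

Propagation after the edit:
  report.txt feeds no computation that the output demands — nothing is marked dirty and nothing runs.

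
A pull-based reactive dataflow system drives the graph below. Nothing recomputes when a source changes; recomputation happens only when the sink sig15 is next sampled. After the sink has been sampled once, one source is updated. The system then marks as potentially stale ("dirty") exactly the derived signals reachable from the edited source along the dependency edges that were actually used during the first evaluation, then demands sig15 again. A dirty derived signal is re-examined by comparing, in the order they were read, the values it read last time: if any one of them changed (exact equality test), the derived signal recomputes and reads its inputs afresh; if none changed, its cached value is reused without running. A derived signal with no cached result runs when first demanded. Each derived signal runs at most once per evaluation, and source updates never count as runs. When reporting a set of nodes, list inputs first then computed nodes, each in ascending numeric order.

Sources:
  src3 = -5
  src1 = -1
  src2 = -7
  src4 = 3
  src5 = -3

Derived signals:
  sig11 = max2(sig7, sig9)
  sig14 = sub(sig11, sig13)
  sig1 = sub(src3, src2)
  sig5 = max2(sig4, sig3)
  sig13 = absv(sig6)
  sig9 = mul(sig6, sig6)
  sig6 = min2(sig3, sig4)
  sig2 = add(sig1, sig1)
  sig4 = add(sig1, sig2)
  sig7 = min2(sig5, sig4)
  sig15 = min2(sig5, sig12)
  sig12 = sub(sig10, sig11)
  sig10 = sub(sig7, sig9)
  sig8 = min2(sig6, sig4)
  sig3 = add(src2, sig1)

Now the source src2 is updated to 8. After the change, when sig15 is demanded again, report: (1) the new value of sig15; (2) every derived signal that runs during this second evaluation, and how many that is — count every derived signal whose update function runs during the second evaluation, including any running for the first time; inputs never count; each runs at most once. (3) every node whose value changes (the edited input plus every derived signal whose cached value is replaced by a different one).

New value of sig15: -3081.
Derived signals that run: sig1, sig2, sig3, sig4, sig5, sig6, sig7, sig9, sig10, sig11, sig12, sig15 — 12 in total.
Values that change: src2, sig1, sig2, sig4, sig5, sig6, sig7, sig9, sig10, sig11, sig12, sig15.

First evaluation (everything demanded from the output):
  sig1 = sub(-5, -7) = 2
  sig2 = add(2, 2) = 4
  sig3 = add(-7, 2) = -5
  sig4 = add(2, 4) = 6
  sig5 = max2(6, -5) = 6
  sig6 = min2(-5, 6) = -5
  sig7 = min2(6, 6) = 6
  sig9 = mul(-5, -5) = 25
  sig10 = sub(6, 25) = -19
  sig11 = max2(6, 25) = 25
  sig12 = sub(-19, 25) = -44
  sig15 = min2(6, -44) = -44

Propagation after the edit:
  sig1: runs — src2 -7->8; result -13.
  sig2: runs — sig1 2->-13; sig1 2->-13; result -26.
  sig3: runs — src2 -7->8; sig1 2->-13; result -5 (same value as before).
  sig4: runs — sig1 2->-13; sig2 4->-26; result -39.
  sig5: runs — sig4 6->-39; result -5.
  sig6: runs — sig4 6->-39; result -39.
  sig7: runs — sig5 6->-5; sig4 6->-39; result -39.
  sig9: runs — sig6 -5->-39; sig6 -5->-39; result 1521.
  sig10: runs — sig7 6->-39; sig9 25->1521; result -1560.
  sig11: runs — sig7 6->-39; sig9 25->1521; result 1521.
  sig12: runs — sig10 -19->-1560; sig11 25->1521; result -3081.
  sig15: runs — sig5 6->-5; sig12 -44->-3081; result -3081.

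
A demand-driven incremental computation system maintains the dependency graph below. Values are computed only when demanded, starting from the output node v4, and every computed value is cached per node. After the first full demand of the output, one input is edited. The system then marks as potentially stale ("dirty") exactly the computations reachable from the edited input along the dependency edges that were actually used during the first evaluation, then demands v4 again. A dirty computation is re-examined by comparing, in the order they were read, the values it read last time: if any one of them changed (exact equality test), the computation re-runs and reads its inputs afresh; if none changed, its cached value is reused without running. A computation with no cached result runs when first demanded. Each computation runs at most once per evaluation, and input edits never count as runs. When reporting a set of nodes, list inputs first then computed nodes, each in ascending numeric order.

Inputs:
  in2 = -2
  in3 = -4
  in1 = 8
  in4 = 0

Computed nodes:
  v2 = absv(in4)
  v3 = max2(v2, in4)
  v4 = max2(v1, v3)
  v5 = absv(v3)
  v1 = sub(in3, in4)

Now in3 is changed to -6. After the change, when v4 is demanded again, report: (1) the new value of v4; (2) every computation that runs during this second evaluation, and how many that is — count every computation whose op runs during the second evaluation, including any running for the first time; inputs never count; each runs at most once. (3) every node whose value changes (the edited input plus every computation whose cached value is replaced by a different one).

First evaluation (everything demanded from the output):
  v1 = sub(-4, 0) = -4
  v2 = absv(0) = 0
  v3 = max2(0, 0) = 0
  v4 = max2(-4, 0) = 0

Propagation after the edit:
  v1: runs — in3 -4->-6; result -6.
  v4: runs — v1 -4->-6; result 0 (same value as before).

New value of v4: 0.
Computations that run: v1, v4 — 2 in total.
Values that change: in3, v1.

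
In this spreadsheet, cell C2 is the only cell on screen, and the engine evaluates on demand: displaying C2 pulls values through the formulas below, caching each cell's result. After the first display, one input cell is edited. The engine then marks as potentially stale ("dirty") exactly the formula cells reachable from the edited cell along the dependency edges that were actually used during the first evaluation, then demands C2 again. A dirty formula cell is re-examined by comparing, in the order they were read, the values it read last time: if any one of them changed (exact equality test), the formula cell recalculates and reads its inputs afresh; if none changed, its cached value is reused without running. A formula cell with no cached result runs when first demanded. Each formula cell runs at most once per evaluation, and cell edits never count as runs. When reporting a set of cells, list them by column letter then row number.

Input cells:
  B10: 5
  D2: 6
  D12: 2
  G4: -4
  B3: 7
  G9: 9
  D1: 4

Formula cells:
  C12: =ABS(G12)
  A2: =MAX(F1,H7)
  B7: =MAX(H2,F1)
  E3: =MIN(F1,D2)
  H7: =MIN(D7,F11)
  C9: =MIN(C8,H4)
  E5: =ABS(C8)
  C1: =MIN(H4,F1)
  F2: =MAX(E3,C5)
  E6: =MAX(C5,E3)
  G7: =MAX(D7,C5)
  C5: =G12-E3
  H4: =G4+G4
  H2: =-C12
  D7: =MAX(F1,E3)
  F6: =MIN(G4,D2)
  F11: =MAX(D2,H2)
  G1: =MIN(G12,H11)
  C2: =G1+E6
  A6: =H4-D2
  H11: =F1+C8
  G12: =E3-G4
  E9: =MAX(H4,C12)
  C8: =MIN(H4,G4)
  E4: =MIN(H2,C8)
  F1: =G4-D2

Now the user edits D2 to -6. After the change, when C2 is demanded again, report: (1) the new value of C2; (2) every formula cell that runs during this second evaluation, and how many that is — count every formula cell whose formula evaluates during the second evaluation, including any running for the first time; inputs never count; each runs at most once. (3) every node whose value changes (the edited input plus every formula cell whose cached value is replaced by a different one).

C2 now evaluates to -2.
Run set: C2, C5, E3, E6, F1, G1, G12, H11 (8 run).
Changed values: C2, D2, E3, F1, G1, G12, H11.

Initial pass — values computed on the first demand:
  F1 = -4 - 6 = -10
  E3 = MIN(-10, 6) = -10
  G12 = -10 - -4 = -6
  C5 = -6 - -10 = 4
  E6 = MAX(4, -10) = 4
  H4 = -4 + -4 = -8
  C8 = MIN(-8, -4) = -8
  H11 = -10 + -8 = -18
  G1 = MIN(-6, -18) = -18
  C2 = -18 + 4 = -14

Second demand — change propagation:
  F1: re-runs because D2 6->-6; new result 2.
  E3: re-runs because F1 -10->2; D2 6->-6; new result -6.
  G12: re-runs because E3 -10->-6; new result -2.
  C5: re-runs because G12 -6->-2; E3 -10->-6; new result 4 (unchanged).
  E6: re-runs because E3 -10->-6; new result 4 (unchanged).
  H11: re-runs because F1 -10->2; new result -6.
  G1: re-runs because G12 -6->-2; H11 -18->-6; new result -6.
  C2: re-runs because G1 -18->-6; new result -2.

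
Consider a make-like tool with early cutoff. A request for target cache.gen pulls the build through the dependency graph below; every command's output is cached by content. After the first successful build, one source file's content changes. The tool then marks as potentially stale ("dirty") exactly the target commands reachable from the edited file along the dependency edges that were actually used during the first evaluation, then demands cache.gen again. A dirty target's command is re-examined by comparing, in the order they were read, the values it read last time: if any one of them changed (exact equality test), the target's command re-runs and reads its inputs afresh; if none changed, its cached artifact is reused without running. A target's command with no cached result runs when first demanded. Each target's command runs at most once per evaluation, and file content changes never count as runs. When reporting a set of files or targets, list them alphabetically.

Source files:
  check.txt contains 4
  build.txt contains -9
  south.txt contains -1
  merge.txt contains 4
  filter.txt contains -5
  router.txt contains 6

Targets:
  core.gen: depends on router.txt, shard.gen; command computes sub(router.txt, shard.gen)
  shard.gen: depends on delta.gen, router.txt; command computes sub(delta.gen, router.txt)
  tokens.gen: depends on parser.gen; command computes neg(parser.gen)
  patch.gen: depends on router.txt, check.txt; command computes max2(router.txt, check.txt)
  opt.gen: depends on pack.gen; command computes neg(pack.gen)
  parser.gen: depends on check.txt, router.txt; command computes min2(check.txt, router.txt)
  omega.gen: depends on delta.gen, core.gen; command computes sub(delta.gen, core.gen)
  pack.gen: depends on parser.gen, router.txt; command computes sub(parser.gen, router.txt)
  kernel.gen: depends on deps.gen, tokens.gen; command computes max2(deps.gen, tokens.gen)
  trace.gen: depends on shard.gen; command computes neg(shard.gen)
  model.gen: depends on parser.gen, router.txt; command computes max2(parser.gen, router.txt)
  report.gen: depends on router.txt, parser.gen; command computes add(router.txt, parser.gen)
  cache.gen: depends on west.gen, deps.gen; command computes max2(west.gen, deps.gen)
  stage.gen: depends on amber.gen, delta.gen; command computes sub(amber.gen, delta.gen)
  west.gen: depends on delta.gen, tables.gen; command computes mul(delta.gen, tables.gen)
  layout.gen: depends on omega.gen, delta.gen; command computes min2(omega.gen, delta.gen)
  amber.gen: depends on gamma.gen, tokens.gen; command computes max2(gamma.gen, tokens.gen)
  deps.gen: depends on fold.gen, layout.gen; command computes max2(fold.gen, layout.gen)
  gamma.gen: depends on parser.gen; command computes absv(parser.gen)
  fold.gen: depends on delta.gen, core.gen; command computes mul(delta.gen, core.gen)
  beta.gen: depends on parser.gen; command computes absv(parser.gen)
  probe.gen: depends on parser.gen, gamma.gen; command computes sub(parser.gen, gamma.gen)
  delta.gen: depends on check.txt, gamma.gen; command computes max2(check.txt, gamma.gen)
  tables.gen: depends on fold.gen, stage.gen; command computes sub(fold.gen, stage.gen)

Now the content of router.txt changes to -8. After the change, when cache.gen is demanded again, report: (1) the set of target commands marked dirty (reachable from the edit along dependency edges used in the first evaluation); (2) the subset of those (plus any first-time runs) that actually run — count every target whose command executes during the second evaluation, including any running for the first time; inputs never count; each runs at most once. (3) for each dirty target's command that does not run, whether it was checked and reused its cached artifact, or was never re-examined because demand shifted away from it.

The edit dirties: amber.gen, cache.gen, core.gen, delta.gen, deps.gen, fold.gen, gamma.gen, layout.gen, omega.gen, parser.gen, shard.gen, stage.gen, tables.gen, tokens.gen, west.gen.
15 target commands run: amber.gen, cache.gen, core.gen, delta.gen, deps.gen, fold.gen, gamma.gen, layout.gen, omega.gen, parser.gen, shard.gen, stage.gen, tables.gen, tokens.gen, west.gen.
No dirty target's command escaped a run.

First demand of the output computes:
  parser.gen = min2(4, 6) = 4
  gamma.gen = absv(4) = 4
  delta.gen = max2(4, 4) = 4
  shard.gen = sub(4, 6) = -2
  core.gen = sub(6, -2) = 8
  fold.gen = mul(4, 8) = 32
  omega.gen = sub(4, 8) = -4
  layout.gen = min2(-4, 4) = -4
  deps.gen = max2(32, -4) = 32
  tokens.gen = neg(4) = -4
  amber.gen = max2(4, -4) = 4
  stage.gen = sub(4, 4) = 0
  tables.gen = sub(32, 0) = 32
  west.gen = mul(4, 32) = 128
  cache.gen = max2(128, 32) = 128

After the edit, cleaning proceeds:
  parser.gen: a read changed (router.txt 6->-8) — executes, giving -8.
  gamma.gen: a read changed (parser.gen 4->-8) — executes, giving 8.
  delta.gen: a read changed (gamma.gen 4->8) — executes, giving 8.
  shard.gen: a read changed (delta.gen 4->8; router.txt 6->-8) — executes, giving 16.
  core.gen: a read changed (router.txt 6->-8; shard.gen -2->16) — executes, giving -24.
  fold.gen: a read changed (delta.gen 4->8; core.gen 8->-24) — executes, giving -192.
  omega.gen: a read changed (delta.gen 4->8; core.gen 8->-24) — executes, giving 32.
  layout.gen: a read changed (omega.gen -4->32; delta.gen 4->8) — executes, giving 8.
  deps.gen: a read changed (fold.gen 32->-192; layout.gen -4->8) — executes, giving 8.
  tokens.gen: a read changed (parser.gen 4->-8) — executes, giving 8.
  amber.gen: a read changed (gamma.gen 4->8; tokens.gen -4->8) — executes, giving 8.
  stage.gen: a read changed (amber.gen 4->8; delta.gen 4->8) — executes, giving 0 — identical to its old value.
  tables.gen: a read changed (fold.gen 32->-192) — executes, giving -192.
  west.gen: a read changed (delta.gen 4->8; tables.gen 32->-192) — executes, giving -1536.
  cache.gen: a read changed (west.gen 128->-1536; deps.gen 32->8) — executes, giving 8.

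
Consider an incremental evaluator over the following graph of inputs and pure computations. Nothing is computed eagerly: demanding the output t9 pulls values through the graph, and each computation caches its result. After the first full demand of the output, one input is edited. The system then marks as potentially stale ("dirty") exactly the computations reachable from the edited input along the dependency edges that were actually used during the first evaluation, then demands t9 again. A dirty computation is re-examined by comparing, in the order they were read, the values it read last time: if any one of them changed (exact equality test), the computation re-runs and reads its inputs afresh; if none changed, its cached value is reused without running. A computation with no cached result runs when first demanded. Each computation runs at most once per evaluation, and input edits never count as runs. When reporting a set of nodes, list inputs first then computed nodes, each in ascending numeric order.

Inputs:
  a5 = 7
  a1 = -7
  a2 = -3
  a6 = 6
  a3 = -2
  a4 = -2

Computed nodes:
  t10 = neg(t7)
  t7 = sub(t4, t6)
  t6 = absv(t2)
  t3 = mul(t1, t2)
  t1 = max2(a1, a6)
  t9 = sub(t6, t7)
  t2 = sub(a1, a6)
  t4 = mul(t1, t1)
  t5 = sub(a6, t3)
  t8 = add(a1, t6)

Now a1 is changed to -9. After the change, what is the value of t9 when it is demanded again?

t9 now evaluates to -6.
The important point: at t4 every value read last time is unchanged, so the dirty flag clears without a run.

Initial pass — values computed on the first demand:
  t1 = max2(-7, 6) = 6
  t2 = sub(-7, 6) = -13
  t4 = mul(6, 6) = 36
  t6 = absv(-13) = 13
  t7 = sub(36, 13) = 23
  t9 = sub(13, 23) = -10

Second demand — change propagation:
  t1: re-runs because a1 -7->-9; new result 6 (unchanged).
  t2: re-runs because a1 -7->-9; new result -15.
  t4: re-examined; everything it read last time is the same (t1 unchanged, t1 unchanged) — cache 36 kept, no run.
  t6: re-runs because t2 -13->-15; new result 15.
  t7: re-runs because t6 13->15; new result 21.
  t9: re-runs because t6 13->15; t7 23->21; new result -6.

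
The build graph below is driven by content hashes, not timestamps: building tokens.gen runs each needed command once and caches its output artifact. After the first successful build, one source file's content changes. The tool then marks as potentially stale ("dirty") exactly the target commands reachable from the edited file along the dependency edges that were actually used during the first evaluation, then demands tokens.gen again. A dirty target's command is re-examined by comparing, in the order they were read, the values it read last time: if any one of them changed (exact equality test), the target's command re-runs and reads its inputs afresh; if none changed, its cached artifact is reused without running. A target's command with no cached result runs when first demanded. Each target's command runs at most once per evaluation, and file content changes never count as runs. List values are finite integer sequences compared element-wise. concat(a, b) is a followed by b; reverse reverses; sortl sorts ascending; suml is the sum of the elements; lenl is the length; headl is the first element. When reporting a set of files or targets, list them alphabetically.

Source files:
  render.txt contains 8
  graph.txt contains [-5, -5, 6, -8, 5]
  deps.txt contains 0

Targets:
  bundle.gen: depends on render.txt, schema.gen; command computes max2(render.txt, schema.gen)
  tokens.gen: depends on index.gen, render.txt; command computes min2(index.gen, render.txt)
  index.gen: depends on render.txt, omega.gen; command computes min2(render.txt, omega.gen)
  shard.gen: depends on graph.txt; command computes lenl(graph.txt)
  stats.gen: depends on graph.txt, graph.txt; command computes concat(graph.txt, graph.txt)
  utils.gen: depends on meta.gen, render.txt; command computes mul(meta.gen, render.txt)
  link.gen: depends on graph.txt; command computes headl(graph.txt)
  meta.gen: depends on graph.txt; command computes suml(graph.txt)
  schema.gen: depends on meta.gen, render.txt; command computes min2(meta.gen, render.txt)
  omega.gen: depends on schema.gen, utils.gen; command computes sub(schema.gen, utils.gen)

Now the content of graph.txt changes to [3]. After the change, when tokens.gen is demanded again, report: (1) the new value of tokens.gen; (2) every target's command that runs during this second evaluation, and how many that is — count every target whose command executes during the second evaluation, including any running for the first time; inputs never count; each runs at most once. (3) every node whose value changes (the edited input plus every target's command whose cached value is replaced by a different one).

Initial pass — values computed on the first demand:
  meta.gen = suml([-5, -5, 6, -8, 5]) = -7
  schema.gen = min2(-7, 8) = -7
  utils.gen = mul(-7, 8) = -56
  omega.gen = sub(-7, -56) = 49
  index.gen = min2(8, 49) = 8
  tokens.gen = min2(8, 8) = 8

Second demand — change propagation:
  meta.gen: re-runs because graph.txt [-5, -5, 6, -8, 5]->[3]; new result 3.
  schema.gen: re-runs because meta.gen -7->3; new result 3.
  utils.gen: re-runs because meta.gen -7->3; new result 24.
  omega.gen: re-runs because schema.gen -7->3; utils.gen -56->24; new result -21.
  index.gen: re-runs because omega.gen 49->-21; new result -21.
  tokens.gen: re-runs because index.gen 8->-21; new result -21.

tokens.gen now evaluates to -21.
Run set: index.gen, meta.gen, omega.gen, schema.gen, tokens.gen, utils.gen (6 run).
Changed values: graph.txt, index.gen, meta.gen, omega.gen, schema.gen, tokens.gen, utils.gen.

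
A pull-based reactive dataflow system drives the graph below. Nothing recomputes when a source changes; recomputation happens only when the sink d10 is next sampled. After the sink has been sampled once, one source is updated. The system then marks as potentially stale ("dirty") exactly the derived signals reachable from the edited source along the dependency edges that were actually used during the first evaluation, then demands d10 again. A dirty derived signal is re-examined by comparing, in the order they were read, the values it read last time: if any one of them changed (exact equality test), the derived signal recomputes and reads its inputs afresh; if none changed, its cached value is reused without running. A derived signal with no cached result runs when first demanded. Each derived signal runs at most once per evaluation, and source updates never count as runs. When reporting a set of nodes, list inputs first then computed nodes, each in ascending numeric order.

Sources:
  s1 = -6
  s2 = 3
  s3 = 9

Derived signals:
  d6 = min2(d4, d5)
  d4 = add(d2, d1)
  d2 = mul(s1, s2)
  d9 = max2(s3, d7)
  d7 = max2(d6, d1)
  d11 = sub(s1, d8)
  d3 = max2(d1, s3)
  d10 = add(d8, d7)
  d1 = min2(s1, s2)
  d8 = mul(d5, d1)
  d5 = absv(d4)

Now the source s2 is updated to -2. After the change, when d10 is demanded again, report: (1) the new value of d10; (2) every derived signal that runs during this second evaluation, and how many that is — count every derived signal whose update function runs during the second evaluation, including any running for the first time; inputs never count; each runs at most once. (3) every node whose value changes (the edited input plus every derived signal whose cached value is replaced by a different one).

First evaluation (everything demanded from the output):
  d1 = min2(-6, 3) = -6
  d2 = mul(-6, 3) = -18
  d4 = add(-18, -6) = -24
  d5 = absv(-24) = 24
  d6 = min2(-24, 24) = -24
  d7 = max2(-24, -6) = -6
  d8 = mul(24, -6) = -144
  d10 = add(-144, -6) = -150

Propagation after the edit:
  d1: runs — s2 3->-2; result -6 (same value as before).
  d2: runs — s2 3->-2; result 12.
  d4: runs — d2 -18->12; result 6.
  d5: runs — d4 -24->6; result 6.
  d6: runs — d4 -24->6; d5 24->6; result 6.
  d7: runs — d6 -24->6; result 6.
  d8: runs — d5 24->6; result -36.
  d10: runs — d8 -144->-36; d7 -6->6; result -30.

New value of d10: -30.
Derived signals that run: d1, d2, d4, d5, d6, d7, d8, d10 — 8 in total.
Values that change: s2, d2, d4, d5, d6, d7, d8, d10.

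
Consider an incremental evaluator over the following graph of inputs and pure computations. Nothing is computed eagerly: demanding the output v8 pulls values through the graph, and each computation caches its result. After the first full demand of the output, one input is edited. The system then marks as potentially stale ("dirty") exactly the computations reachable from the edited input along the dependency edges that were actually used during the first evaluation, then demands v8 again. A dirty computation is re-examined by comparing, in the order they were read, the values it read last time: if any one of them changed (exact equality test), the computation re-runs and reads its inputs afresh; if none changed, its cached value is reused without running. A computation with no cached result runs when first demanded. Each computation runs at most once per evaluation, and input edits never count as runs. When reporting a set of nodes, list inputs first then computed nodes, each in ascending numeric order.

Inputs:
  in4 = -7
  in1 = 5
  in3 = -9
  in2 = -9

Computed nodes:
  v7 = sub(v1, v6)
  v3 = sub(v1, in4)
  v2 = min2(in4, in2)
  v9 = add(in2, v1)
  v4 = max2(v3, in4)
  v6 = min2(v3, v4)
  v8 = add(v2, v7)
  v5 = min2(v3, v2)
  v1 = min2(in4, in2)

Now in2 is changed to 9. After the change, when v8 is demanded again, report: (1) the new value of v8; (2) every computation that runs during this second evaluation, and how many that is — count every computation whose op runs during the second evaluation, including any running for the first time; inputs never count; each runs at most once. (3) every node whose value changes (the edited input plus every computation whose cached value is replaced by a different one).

v8 now evaluates to -14.
Run set: v1, v2, v3, v4, v6, v7, v8 (7 run).
Changed values: in2, v1, v2, v3, v4, v6, v8.

Initial pass — values computed on the first demand:
  v1 = min2(-7, -9) = -9
  v2 = min2(-7, -9) = -9
  v3 = sub(-9, -7) = -2
  v4 = max2(-2, -7) = -2
  v6 = min2(-2, -2) = -2
  v7 = sub(-9, -2) = -7
  v8 = add(-9, -7) = -16

Second demand — change propagation:
  v1: re-runs because in2 -9->9; new result -7.
  v2: re-runs because in2 -9->9; new result -7.
  v3: re-runs because v1 -9->-7; new result 0.
  v4: re-runs because v3 -2->0; new result 0.
  v6: re-runs because v3 -2->0; v4 -2->0; new result 0.
  v7: re-runs because v1 -9->-7; v6 -2->0; new result -7 (unchanged).
  v8: re-runs because v2 -9->-7; new result -14.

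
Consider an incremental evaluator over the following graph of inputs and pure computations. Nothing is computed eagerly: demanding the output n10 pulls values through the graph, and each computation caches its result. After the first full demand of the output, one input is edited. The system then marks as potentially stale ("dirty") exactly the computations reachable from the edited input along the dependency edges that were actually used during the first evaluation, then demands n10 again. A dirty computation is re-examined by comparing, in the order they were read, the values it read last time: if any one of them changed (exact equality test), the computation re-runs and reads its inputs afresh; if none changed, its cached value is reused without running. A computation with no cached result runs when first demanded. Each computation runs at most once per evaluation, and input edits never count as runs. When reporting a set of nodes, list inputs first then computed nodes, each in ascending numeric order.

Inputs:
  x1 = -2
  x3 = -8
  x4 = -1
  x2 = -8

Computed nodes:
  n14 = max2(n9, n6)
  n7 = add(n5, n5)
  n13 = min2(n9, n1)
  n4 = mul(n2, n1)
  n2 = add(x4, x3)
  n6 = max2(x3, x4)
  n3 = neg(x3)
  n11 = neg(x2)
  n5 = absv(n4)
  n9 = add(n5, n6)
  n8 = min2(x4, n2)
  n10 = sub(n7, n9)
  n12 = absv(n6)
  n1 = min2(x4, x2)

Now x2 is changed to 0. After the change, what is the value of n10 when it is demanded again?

n10 now evaluates to 10.

Initial pass — values computed on the first demand:
  n1 = min2(-1, -8) = -8
  n2 = add(-1, -8) = -9
  n4 = mul(-9, -8) = 72
  n5 = absv(72) = 72
  n6 = max2(-8, -1) = -1
  n7 = add(72, 72) = 144
  n9 = add(72, -1) = 71
  n10 = sub(144, 71) = 73

Second demand — change propagation:
  n1: re-runs because x2 -8->0; new result -1.
  n4: re-runs because n1 -8->-1; new result 9.
  n5: re-runs because n4 72->9; new result 9.
  n7: re-runs because n5 72->9; n5 72->9; new result 18.
  n9: re-runs because n5 72->9; new result 8.
  n10: re-runs because n7 144->18; n9 71->8; new result 10.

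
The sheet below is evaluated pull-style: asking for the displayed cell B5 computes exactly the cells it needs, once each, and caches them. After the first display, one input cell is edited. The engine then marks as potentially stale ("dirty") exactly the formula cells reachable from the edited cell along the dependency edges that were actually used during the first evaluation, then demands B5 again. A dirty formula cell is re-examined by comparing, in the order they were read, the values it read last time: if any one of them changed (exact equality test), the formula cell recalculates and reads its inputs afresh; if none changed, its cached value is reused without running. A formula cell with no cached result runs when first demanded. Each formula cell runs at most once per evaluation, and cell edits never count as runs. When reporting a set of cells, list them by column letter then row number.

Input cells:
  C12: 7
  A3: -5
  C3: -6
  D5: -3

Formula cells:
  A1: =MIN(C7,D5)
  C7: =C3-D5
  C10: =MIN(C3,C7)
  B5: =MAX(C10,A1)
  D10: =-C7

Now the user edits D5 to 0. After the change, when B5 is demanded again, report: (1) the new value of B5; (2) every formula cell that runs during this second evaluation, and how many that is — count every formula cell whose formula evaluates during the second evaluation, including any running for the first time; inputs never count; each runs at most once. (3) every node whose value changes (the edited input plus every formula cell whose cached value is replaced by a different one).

Demanding B5 again yields -6.
4 formula cells run: A1, B5, C7, C10.
The nodes whose values change: A1, B5, C7, D5.

First demand of the output computes:
  C7 = -6 - -3 = -3
  A1 = MIN(-3, -3) = -3
  C10 = MIN(-6, -3) = -6
  B5 = MAX(-6, -3) = -3

After the edit, cleaning proceeds:
  C7: a read changed (D5 -3->0) — executes, giving -6.
  A1: a read changed (C7 -3->-6; D5 -3->0) — executes, giving -6.
  C10: a read changed (C7 -3->-6) — executes, giving -6 — identical to its old value.
  B5: a read changed (A1 -3->-6) — executes, giving -6.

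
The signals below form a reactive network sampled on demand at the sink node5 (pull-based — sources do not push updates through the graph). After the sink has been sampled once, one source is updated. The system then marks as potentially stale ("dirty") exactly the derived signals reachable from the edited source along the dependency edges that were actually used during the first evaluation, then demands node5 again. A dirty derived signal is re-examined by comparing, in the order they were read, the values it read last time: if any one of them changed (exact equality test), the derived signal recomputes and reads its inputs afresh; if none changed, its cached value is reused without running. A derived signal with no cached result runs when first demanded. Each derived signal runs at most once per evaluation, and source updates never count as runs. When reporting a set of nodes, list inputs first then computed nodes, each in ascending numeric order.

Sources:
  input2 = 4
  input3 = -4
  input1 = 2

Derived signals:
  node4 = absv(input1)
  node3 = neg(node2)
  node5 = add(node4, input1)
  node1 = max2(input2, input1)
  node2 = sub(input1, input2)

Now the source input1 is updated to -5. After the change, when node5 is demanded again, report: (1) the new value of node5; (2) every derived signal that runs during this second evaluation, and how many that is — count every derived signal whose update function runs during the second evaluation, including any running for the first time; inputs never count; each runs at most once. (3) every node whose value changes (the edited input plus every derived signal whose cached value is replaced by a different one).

Initial pass — values computed on the first demand:
  node4 = absv(2) = 2
  node5 = add(2, 2) = 4

Second demand — change propagation:
  node4: re-runs because input1 2->-5; new result 5.
  node5: re-runs because node4 2->5; input1 2->-5; new result 0.

node5 now evaluates to 0.
Run set: node4, node5 (2 run).
Changed values: input1, node4, node5.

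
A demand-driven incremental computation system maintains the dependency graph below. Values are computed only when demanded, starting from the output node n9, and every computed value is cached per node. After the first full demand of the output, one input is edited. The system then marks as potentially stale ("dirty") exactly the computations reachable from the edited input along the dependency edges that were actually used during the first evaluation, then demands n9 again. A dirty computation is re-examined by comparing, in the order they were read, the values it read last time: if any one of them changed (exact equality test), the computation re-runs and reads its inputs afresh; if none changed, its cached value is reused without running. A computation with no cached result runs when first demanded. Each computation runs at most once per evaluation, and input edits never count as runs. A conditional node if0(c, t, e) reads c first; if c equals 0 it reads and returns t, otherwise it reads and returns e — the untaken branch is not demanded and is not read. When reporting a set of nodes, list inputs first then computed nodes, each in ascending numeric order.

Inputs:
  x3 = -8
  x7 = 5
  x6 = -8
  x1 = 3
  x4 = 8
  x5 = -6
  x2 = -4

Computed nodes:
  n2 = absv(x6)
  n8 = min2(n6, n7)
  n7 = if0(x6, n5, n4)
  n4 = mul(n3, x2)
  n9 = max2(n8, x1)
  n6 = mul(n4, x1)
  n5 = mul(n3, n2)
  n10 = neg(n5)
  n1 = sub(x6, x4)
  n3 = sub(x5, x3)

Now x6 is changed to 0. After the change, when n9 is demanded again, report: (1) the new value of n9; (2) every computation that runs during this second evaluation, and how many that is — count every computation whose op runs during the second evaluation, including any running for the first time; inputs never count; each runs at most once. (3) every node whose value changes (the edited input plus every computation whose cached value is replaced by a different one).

First evaluation (everything demanded from the output):
  n3 = sub(-6, -8) = 2
  n4 = mul(2, -4) = -8
  n6 = mul(-8, 3) = -24
  n7 = if0(x6=-8 -> else branch n4) = -8
  n8 = min2(-24, -8) = -24
  n9 = max2(-24, 3) = 3

Propagation after the edit:
  n2: demanded for the first time — runs, produces 0.
  n5: demanded for the first time — runs, produces 0.
  n7: runs — x6 -8->0; result 0.
  n8: runs — n7 -8->0; result -24 (same value as before).
  n9: checked — values it read are unchanged (n8 unchanged, x1 unchanged); reused cached 3 without running.

Key observation: a condition flipped, so demand reaches new nodes — n2, n5 run for the first time.

New value of n9: 3.
Computations that run: n2, n5, n7, n8 — 4 in total.
Values that change: x6, n7.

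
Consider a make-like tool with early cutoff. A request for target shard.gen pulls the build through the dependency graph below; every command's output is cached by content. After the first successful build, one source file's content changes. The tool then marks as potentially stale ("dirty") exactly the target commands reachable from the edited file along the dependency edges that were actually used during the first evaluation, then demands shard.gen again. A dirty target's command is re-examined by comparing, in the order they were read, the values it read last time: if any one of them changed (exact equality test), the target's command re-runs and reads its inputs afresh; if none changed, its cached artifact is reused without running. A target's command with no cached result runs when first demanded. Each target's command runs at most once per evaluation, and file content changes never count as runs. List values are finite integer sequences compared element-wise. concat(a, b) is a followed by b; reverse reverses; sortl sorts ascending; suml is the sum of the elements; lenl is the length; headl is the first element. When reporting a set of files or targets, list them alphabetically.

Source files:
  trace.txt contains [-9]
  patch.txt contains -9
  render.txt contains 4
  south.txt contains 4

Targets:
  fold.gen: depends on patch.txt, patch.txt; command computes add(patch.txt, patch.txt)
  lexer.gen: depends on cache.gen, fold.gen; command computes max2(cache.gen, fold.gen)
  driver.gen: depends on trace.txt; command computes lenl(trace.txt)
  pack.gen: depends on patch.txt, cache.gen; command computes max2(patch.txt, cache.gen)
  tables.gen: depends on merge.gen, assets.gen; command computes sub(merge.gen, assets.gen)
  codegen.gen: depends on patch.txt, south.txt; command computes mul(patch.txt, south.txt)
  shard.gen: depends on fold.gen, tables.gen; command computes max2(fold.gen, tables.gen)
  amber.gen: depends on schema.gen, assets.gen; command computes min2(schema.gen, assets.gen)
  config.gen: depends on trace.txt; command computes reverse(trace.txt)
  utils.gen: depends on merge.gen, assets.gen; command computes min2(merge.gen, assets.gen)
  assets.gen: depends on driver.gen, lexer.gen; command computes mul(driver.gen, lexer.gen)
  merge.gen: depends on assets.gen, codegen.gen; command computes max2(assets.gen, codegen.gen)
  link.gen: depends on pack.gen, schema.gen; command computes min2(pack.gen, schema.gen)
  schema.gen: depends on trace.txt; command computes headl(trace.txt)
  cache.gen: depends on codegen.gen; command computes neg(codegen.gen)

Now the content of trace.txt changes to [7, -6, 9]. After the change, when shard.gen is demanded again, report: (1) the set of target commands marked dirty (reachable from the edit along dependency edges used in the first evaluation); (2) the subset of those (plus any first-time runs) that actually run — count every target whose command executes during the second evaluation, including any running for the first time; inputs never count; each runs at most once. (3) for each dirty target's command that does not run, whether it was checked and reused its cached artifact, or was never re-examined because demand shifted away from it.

The edit dirties: assets.gen, driver.gen, merge.gen, shard.gen, tables.gen.
4 target commands run: assets.gen, driver.gen, merge.gen, tables.gen.
Cache hits after checking: shard.gen.
Note the absorption at tables.gen: it re-runs yet its value is the same, leaving the output's value untouched.

First demand of the output computes:
  codegen.gen = mul(-9, 4) = -36
  cache.gen = neg(-36) = 36
  driver.gen = lenl([-9]) = 1
  fold.gen = add(-9, -9) = -18
  lexer.gen = max2(36, -18) = 36
  assets.gen = mul(1, 36) = 36
  merge.gen = max2(36, -36) = 36
  tables.gen = sub(36, 36) = 0
  shard.gen = max2(-18, 0) = 0

After the edit, cleaning proceeds:
  driver.gen: a read changed (trace.txt [-9]->[7, -6, 9]) — executes, giving 3.
  assets.gen: a read changed (driver.gen 1->3) — executes, giving 108.
  merge.gen: a read changed (assets.gen 36->108) — executes, giving 108.
  tables.gen: a read changed (merge.gen 36->108; assets.gen 36->108) — executes, giving 0 — identical to its old value.
  shard.gen: dirty, but its reads are unchanged (fold.gen unchanged, tables.gen unchanged); cached 0 stands.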